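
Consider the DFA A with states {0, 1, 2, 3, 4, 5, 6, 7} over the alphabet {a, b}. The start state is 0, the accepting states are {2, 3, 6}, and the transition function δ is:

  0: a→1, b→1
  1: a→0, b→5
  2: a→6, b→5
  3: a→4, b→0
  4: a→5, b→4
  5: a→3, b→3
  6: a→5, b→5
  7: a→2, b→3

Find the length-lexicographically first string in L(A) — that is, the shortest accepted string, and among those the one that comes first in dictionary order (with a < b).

aba

A breadth-first search from 0 reaches an accepting state first via the path 0 → 1 → 5 → 3 on input aba.
No string of length < 3 is accepted (BFS exhausts all shorter strings without reaching an accepting state), and aba is the lexicographically least accepting string of length 3.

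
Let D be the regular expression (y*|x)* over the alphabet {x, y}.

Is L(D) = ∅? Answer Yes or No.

No

The empty string ε matches the expression, so it belongs to L(D).
Since L(D) contains at least one string, it is not empty.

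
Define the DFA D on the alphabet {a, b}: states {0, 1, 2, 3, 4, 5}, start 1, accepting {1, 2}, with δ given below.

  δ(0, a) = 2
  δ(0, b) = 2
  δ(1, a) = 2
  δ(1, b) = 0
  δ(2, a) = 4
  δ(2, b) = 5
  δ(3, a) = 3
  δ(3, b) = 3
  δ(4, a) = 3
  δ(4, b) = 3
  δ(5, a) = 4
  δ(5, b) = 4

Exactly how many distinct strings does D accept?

The useful subgraph on states {0, 1, 2} is acyclic, so L(D) is finite; the longest accepting path visits 3 useful states, giving maximum string length 2.
Counting accepting paths from 1 by length: 1 of length 0, 1 of length 1, 2 of length 2. Total 4.

4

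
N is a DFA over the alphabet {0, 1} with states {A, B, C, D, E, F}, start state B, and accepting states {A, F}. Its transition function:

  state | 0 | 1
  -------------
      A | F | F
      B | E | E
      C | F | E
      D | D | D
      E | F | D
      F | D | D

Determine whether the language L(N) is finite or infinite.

finite

The useful states (reachable from B and able to reach an accepting state) are {B, E, F}.
Restricted to these states the transition graph has no cycle, so every accepting path has bounded length and L is finite.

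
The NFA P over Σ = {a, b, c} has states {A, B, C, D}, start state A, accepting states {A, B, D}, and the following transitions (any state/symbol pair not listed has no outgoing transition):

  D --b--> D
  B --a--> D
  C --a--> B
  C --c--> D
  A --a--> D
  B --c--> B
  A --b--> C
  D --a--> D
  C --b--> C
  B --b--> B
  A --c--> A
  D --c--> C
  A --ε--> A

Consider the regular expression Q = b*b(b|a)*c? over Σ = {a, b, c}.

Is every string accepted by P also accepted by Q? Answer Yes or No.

The empty string ε is in L(P) but not in L(Q).
So L(P) ⊄ L(Q).

No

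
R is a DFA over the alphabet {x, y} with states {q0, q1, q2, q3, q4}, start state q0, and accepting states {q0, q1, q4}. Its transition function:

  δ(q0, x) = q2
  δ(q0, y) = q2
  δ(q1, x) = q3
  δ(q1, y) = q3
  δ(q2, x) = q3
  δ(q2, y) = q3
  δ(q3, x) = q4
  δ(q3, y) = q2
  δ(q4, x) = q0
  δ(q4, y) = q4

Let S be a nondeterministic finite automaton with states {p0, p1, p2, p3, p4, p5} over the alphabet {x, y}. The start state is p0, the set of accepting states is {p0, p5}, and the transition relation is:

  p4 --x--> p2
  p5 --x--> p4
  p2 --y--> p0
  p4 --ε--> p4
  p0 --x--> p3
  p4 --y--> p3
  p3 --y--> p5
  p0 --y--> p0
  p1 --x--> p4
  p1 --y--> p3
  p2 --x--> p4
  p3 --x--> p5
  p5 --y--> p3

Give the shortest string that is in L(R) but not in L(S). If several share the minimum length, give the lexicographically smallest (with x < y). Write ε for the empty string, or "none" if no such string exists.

xxx

The string xxx is accepted by R but not by S.
No shorter string lies in the difference, and xxx is the lexicographically first length-3 string in L(R) \ L(S).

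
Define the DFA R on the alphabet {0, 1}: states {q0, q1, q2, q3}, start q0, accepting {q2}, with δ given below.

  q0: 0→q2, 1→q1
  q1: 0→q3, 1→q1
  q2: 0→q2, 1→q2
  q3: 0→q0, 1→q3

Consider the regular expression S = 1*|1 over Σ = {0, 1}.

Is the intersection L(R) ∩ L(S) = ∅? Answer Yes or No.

Yes

Converting the expression S to a DFA (subset construction, then merging equivalent states) gives the minimal DFA with states {s0, s1}, start state s0, accepting states {s0} and transitions s0: 0→s1, 1→s0; s1: 0→s1, 1→s1.
Exploring the product automaton R × S from the start pair (q0, s0), following both machines on each input symbol, reaches 6 state pairs: (q0, s0), (q2, s1), (q1, s0), (q3, s1), (q0, s1), (q1, s1).
R accepts in {q2} and S accepts in {s0}; no reachable pair has both components accepting, so no string drives both machines to acceptance simultaneously and L(R) ∩ L(S) = ∅.
So no string is accepted by both, and the intersection is empty.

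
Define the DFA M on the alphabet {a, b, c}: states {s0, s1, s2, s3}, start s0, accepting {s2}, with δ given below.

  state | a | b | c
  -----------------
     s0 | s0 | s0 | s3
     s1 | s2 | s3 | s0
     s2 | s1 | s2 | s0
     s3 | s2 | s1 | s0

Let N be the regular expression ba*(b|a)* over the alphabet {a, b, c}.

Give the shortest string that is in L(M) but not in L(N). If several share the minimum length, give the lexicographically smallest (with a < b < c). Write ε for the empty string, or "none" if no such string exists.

The string ca is accepted by M but not by N.
No shorter string lies in the difference, and ca is the lexicographically first length-2 string in L(M) \ L(N).

ca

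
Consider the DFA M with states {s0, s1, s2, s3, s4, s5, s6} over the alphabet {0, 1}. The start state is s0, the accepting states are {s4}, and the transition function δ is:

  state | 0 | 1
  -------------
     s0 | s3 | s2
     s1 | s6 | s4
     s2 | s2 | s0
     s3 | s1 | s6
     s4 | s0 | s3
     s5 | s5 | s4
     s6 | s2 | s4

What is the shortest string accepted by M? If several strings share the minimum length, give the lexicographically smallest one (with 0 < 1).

A breadth-first search from s0 reaches an accepting state first via the path s0 → s3 → s1 → s4 on input 001.
No string of length < 3 is accepted (BFS exhausts all shorter strings without reaching an accepting state), and 001 is the lexicographically least accepting string of length 3.

001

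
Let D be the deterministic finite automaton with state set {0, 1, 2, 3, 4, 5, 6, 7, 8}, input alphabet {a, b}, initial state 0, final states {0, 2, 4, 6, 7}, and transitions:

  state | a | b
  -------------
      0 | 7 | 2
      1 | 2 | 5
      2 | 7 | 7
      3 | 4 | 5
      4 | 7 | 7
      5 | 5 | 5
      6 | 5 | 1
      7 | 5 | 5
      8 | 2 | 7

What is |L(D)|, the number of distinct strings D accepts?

The useful subgraph on states {0, 2, 7} is acyclic, so L(D) is finite; the longest accepting path visits 3 useful states, giving maximum string length 2.
Counting accepting paths from 0 by length: 1 of length 0, 2 of length 1, 2 of length 2. Total 5.

5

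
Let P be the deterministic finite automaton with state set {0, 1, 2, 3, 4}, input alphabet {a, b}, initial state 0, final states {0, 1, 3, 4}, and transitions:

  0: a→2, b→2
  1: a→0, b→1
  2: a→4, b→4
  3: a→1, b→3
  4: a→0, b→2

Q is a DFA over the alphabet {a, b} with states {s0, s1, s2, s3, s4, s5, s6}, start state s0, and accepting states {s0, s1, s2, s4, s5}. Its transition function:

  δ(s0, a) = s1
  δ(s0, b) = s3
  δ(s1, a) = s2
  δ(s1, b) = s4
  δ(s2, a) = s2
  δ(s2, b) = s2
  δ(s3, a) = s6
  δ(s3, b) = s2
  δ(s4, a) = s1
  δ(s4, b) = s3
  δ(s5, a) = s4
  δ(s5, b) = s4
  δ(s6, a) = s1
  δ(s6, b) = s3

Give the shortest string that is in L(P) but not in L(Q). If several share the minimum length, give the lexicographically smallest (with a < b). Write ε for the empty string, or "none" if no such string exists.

The string ba is accepted by P but not by Q.
No shorter string lies in the difference, and ba is the lexicographically first length-2 string in L(P) \ L(Q).

ba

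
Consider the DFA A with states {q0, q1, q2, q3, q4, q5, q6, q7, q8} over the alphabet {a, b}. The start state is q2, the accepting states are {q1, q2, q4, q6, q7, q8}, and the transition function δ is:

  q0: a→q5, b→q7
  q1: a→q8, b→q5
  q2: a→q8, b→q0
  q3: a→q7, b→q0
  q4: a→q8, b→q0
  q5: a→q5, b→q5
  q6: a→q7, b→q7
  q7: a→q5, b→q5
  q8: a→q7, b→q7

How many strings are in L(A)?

5

The useful subgraph on states {q0, q2, q7, q8} is acyclic, so L(A) is finite; the longest accepting path visits 3 useful states, giving maximum string length 2.
Counting accepting paths from q2 by length: 1 of length 0, 1 of length 1, 3 of length 2. Total 5.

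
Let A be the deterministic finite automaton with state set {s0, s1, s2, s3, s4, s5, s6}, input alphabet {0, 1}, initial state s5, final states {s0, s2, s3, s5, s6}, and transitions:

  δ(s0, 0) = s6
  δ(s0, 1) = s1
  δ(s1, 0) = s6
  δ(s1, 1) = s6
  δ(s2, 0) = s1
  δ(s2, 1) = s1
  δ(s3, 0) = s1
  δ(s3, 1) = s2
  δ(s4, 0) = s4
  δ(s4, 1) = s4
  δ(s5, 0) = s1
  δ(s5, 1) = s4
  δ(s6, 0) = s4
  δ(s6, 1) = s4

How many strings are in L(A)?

3

The useful subgraph on states {s1, s5, s6} is acyclic, so L(A) is finite; the longest accepting path visits 3 useful states, giving maximum string length 2.
Counting accepting paths from s5 by length: 1 of length 0, 2 of length 2. Total 3.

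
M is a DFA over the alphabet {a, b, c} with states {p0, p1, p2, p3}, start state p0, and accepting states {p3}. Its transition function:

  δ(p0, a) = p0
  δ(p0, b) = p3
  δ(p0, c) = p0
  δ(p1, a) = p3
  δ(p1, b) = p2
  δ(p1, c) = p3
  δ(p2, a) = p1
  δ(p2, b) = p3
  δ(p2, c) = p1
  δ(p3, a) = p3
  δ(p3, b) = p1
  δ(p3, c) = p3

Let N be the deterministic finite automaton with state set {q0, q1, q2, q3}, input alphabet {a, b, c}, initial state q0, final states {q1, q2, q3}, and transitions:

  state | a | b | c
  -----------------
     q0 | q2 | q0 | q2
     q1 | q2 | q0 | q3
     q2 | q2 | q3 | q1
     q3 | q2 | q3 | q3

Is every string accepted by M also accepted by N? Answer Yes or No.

No

The string b is in L(M) but not in L(N).
So L(M) ⊄ L(N).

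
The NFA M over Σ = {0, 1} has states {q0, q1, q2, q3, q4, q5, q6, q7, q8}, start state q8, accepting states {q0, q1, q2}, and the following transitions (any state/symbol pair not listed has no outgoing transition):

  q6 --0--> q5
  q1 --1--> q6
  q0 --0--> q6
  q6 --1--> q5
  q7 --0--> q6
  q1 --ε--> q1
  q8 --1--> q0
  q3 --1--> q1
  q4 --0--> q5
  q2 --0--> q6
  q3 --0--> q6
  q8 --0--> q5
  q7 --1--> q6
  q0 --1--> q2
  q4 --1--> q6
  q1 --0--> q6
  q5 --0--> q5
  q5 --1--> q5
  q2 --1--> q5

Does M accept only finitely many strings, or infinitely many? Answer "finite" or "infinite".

finite

The useful states (reachable from q8 and able to reach an accepting state) are {q0, q2, q8}.
Restricted to these states the transition graph has no cycle, so every accepting path has bounded length and L is finite.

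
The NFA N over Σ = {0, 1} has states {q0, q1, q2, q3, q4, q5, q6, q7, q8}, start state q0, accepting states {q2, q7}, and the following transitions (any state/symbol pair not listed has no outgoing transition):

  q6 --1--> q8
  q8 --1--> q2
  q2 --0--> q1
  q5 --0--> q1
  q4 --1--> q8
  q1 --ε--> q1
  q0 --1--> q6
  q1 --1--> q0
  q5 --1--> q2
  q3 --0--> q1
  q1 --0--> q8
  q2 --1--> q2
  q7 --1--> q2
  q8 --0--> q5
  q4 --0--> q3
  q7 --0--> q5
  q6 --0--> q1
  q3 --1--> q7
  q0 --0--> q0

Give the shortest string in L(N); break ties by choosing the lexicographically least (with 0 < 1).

A breadth-first search from q0 reaches an accepting state first via the path q0 → q6 → q8 → q2 on input 111.
No string of length < 3 is accepted (BFS exhausts all shorter strings without reaching an accepting state), and 111 is the lexicographically least accepting string of length 3.

111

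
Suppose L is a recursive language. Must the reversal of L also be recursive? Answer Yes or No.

Yes

Reverse the input on the tape and then run the decider for L; this halts and accepts exactly Lᴿ.
So the recursive languages are closed under reversal.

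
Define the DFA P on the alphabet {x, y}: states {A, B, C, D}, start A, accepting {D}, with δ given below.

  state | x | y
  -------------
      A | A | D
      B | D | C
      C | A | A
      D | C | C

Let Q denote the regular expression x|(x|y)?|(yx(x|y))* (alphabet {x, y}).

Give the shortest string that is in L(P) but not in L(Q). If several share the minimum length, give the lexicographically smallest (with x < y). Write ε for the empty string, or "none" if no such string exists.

The string xy is accepted by P but not by Q.
No shorter string lies in the difference, and xy is the lexicographically first length-2 string in L(P) \ L(Q).

xy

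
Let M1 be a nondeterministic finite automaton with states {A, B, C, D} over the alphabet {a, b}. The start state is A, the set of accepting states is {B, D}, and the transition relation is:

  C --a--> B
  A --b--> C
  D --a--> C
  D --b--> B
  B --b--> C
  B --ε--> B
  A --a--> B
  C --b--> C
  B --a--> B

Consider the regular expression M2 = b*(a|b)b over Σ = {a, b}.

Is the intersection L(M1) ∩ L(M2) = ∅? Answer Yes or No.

Converting the expression M2 to a DFA (subset construction, then merging equivalent states) gives the minimal DFA with states {r0, r1, r2, r3, r4, r5}, start state r0, accepting states {r4, r5} and transitions r0: a→r1, b→r2; r1: a→r3, b→r4; r2: a→r1, b→r5; r3: a→r3, b→r3; r4: a→r3, b→r3; r5: a→r1, b→r5.
Exploring the product automaton M1 × M2 from the start pair (A, r0), following both machines on each input symbol, reaches 7 state pairs: (A, r0), (B, r1), (C, r2), (B, r3), (C, r4), (C, r5), (C, r3).
M1 accepts in {B, D} and M2 accepts in {r4, r5}; no reachable pair has both components accepting, so no string drives both machines to acceptance simultaneously and L(M1) ∩ L(M2) = ∅.
So no string is accepted by both, and the intersection is empty.

Yes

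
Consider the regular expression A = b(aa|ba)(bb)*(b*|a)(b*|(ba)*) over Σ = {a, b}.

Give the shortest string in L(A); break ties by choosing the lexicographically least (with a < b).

By inspection of the expression, no string of length less than 3 matches, and baa is the lexicographically first match of length 3.

baa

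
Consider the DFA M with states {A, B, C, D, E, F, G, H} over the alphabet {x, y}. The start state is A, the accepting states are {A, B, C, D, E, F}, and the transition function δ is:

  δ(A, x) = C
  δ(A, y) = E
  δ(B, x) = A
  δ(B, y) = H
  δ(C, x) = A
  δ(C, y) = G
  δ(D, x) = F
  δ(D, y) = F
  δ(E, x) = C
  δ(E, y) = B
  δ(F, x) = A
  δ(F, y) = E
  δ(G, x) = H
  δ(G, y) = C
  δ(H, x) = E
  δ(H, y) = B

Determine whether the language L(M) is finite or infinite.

State A is reachable from the start and can reach an accepting state, and it lies on the cycle A → C → A.
Traversing that cycle any number of times yields accepted strings of unbounded length, so the language is infinite.

infinite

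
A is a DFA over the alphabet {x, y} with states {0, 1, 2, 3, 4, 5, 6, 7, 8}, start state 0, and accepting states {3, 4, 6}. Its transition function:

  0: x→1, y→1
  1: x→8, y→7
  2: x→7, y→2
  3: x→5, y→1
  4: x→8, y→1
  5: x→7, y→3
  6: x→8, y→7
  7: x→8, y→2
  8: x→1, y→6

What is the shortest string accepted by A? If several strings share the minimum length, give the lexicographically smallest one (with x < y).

xxy

A breadth-first search from 0 reaches an accepting state first via the path 0 → 1 → 8 → 6 on input xxy.
No string of length < 3 is accepted (BFS exhausts all shorter strings without reaching an accepting state), and xxy is the lexicographically least accepting string of length 3.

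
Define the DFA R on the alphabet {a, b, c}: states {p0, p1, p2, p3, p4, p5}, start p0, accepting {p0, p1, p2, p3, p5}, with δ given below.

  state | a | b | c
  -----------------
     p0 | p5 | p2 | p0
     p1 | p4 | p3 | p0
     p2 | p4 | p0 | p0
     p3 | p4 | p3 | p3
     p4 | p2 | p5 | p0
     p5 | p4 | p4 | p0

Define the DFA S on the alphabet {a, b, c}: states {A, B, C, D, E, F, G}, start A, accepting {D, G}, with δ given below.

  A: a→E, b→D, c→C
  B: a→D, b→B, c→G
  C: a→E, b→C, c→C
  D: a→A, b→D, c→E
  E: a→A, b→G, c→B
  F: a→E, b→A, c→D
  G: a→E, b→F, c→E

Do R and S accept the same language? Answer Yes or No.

No

The empty string ε is accepted by R but rejected by S.
So L(R) ≠ L(S).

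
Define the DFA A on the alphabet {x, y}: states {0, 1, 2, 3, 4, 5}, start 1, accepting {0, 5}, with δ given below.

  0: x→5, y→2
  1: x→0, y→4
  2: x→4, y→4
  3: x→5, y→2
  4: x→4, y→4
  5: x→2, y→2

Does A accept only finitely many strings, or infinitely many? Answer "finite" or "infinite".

The useful states (reachable from 1 and able to reach an accepting state) are {0, 1, 5}.
Restricted to these states the transition graph has no cycle, so every accepting path has bounded length and L is finite.

finite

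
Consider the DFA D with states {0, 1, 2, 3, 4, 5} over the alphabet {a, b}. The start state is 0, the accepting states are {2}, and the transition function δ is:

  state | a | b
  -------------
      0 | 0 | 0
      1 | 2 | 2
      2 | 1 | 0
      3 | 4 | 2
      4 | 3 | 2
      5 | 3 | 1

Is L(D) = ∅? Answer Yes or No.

Yes

The states reachable from the start state are {0}.
None of the accepting states {2} is reachable, so no string is accepted and L(D) = ∅.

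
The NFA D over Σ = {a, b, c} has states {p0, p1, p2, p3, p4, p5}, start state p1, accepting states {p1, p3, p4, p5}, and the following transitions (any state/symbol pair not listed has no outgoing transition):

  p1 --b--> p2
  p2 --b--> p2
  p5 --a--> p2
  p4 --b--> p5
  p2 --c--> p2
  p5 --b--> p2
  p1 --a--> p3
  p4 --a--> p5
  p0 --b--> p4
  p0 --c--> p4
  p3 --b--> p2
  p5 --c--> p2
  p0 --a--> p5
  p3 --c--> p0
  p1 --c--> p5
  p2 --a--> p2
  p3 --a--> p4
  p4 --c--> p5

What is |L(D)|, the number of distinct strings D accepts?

16

The useful subgraph on states {p0, p1, p3, p4, p5} is acyclic, so L(D) is finite; the longest accepting path visits 5 useful states, giving maximum string length 4.
Counting accepting paths from p1 by length: 1 of length 0, 2 of length 1, 1 of length 2, 6 of length 3, 6 of length 4. Total 16.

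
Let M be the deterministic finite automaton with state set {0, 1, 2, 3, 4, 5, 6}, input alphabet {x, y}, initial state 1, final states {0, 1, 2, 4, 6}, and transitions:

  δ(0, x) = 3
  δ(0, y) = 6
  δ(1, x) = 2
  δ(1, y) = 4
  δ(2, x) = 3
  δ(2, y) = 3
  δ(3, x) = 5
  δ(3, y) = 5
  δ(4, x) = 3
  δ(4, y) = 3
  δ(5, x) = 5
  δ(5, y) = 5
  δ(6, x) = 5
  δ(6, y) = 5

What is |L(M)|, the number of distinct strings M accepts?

The useful subgraph on states {1, 2, 4} is acyclic, so L(M) is finite; the longest accepting path visits 2 useful states, giving maximum string length 1.
Counting accepting paths from 1 by length: 1 of length 0, 2 of length 1. Total 3.

3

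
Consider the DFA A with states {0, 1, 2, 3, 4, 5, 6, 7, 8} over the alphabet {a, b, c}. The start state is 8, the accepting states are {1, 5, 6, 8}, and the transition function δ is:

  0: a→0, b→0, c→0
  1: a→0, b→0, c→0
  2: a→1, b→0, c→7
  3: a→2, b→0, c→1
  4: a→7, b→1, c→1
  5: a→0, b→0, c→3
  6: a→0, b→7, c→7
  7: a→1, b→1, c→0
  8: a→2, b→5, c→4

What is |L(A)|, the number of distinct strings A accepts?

13

The useful subgraph on states {1, 2, 3, 4, 5, 7, 8} is acyclic, so L(A) is finite; the longest accepting path visits 6 useful states, giving maximum string length 5.
Counting accepting paths from 8 by length: 1 of length 0, 1 of length 1, 3 of length 2, 5 of length 3, 1 of length 4, 2 of length 5. Total 13.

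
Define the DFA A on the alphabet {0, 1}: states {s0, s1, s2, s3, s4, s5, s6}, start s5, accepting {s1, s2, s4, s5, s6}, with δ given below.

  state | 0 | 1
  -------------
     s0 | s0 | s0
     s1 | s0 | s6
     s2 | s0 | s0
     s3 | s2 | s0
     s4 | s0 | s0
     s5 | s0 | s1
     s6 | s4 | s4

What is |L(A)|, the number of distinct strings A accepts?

The useful subgraph on states {s1, s4, s5, s6} is acyclic, so L(A) is finite; the longest accepting path visits 4 useful states, giving maximum string length 3.
Counting accepting paths from s5 by length: 1 of length 0, 1 of length 1, 1 of length 2, 2 of length 3. Total 5.

5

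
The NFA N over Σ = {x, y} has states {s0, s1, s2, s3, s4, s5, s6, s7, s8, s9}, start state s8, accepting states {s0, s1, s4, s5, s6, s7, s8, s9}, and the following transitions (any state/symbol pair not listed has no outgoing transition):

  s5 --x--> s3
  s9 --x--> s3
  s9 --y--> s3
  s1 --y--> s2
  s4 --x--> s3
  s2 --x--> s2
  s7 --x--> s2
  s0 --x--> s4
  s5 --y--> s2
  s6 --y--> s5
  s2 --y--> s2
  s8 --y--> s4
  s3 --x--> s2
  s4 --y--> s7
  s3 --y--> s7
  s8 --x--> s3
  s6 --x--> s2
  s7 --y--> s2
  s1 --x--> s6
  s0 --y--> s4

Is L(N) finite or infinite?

finite

The useful states (reachable from s8 and able to reach an accepting state) are {s3, s4, s7, s8}.
Restricted to these states the transition graph has no cycle, so every accepting path has bounded length and L is finite.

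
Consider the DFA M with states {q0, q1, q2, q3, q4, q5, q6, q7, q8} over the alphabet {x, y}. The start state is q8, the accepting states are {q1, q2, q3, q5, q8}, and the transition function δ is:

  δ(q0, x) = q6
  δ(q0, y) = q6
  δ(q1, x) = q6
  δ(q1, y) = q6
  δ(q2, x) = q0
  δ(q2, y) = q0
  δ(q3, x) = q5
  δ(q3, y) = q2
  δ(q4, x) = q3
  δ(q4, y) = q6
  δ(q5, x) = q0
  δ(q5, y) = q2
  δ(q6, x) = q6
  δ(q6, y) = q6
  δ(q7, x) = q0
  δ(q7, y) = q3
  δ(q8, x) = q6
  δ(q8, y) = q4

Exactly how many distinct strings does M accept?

5

The useful subgraph on states {q2, q3, q4, q5, q8} is acyclic, so L(M) is finite; the longest accepting path visits 5 useful states, giving maximum string length 4.
Counting accepting paths from q8 by length: 1 of length 0, 1 of length 2, 2 of length 3, 1 of length 4. Total 5.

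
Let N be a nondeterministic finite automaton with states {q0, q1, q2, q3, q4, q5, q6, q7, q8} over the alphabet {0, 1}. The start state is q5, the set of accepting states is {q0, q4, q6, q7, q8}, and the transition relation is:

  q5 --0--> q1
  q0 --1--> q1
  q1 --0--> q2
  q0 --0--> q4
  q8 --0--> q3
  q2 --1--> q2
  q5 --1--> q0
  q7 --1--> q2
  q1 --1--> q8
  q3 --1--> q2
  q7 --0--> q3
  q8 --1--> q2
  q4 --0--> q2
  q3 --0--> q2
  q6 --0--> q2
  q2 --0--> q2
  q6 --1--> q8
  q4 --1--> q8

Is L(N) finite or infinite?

finite

The useful states (reachable from q5 and able to reach an accepting state) are {q0, q1, q4, q5, q8}.
Restricted to these states the transition graph has no cycle, so every accepting path has bounded length and L is finite.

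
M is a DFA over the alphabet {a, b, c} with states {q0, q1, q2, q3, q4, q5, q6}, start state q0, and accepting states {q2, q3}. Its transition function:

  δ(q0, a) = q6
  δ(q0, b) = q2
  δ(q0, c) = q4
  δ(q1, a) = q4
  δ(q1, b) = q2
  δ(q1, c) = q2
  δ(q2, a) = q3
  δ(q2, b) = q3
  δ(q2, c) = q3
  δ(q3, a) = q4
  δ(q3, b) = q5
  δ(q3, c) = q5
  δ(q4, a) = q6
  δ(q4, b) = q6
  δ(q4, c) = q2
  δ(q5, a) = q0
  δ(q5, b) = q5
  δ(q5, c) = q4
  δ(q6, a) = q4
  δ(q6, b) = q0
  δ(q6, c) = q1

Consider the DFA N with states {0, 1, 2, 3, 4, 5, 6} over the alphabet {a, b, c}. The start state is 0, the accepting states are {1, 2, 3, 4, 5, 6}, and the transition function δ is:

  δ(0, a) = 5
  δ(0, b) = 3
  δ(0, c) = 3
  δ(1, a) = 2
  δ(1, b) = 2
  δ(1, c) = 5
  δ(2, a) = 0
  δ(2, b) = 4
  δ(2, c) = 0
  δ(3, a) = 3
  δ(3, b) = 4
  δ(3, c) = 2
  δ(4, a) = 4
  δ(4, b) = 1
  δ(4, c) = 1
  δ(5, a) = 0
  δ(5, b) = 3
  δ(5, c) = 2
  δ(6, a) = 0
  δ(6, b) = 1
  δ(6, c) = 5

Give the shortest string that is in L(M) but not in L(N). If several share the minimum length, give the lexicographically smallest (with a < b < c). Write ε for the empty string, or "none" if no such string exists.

acc

The string acc is accepted by M but not by N.
No shorter string lies in the difference, and acc is the lexicographically first length-3 string in L(M) \ L(N).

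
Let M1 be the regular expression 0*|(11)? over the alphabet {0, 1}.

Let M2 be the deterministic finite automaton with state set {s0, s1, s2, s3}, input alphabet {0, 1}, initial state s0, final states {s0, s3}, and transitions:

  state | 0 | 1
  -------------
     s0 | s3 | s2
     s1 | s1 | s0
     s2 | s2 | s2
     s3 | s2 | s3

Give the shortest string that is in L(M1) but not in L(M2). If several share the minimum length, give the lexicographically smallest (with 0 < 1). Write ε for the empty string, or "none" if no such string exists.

The string 00 is accepted by M1 but not by M2.
No shorter string lies in the difference, and 00 is the lexicographically first length-2 string in L(M1) \ L(M2).

00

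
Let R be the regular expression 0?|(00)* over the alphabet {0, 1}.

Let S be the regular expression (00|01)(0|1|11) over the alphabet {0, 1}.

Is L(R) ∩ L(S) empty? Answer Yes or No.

Yes

Converting the expression R to a DFA (subset construction, then merging equivalent states) gives the minimal DFA with states {r0, r1, r2, r3, r4}, start state r0, accepting states {r0, r1, r3} and transitions r0: 0→r1, 1→r2; r1: 0→r3, 1→r2; r2: 0→r2, 1→r2; r3: 0→r4, 1→r2; r4: 0→r3, 1→r2.
Converting the expression S to a DFA (subset construction, then merging equivalent states) gives the minimal DFA with states {s0, s1, s2, s3, s4, s5}, start state s0, accepting states {s4, s5} and transitions s0: 0→s1, 1→s2; s1: 0→s3, 1→s3; s2: 0→s2, 1→s2; s3: 0→s4, 1→s5; s4: 0→s2, 1→s2; s5: 0→s2, 1→s4.
Exploring the product automaton R × S from the start pair (r0, s0), following both machines on each input symbol, reaches 10 state pairs: (r0, s0), (r1, s1), (r2, s2), (r3, s3), (r2, s3), (r4, s4), (r2, s5), (r2, s4), (r3, s2), (r4, s2).
R accepts in {r0, r1, r3} and S accepts in {s4, s5}; no reachable pair has both components accepting, so no string drives both machines to acceptance simultaneously and L(R) ∩ L(S) = ∅.
So no string is accepted by both, and the intersection is empty.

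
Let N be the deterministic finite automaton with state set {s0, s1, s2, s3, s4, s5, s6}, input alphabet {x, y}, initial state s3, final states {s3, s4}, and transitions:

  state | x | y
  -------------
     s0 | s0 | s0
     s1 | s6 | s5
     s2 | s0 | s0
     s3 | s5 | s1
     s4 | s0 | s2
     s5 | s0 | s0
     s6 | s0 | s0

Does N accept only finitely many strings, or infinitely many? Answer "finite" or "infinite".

The useful states (reachable from s3 and able to reach an accepting state) are {s3}.
Restricted to these states the transition graph has no cycle, so every accepting path has bounded length and L is finite.

finite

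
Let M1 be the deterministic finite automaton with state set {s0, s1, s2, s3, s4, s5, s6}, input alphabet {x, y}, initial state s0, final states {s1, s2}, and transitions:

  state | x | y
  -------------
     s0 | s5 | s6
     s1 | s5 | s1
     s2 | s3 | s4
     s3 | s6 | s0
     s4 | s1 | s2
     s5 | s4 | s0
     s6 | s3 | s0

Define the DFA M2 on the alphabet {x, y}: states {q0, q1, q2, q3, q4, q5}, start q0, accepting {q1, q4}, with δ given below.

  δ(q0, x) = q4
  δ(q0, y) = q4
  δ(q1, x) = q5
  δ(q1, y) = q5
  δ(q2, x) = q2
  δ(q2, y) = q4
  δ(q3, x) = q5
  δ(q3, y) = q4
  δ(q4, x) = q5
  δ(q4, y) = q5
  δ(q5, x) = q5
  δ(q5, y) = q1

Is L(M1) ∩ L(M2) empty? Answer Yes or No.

No

The string xxy is accepted by both M1 and M2.
Hence L(M1) ∩ L(M2) ≠ ∅.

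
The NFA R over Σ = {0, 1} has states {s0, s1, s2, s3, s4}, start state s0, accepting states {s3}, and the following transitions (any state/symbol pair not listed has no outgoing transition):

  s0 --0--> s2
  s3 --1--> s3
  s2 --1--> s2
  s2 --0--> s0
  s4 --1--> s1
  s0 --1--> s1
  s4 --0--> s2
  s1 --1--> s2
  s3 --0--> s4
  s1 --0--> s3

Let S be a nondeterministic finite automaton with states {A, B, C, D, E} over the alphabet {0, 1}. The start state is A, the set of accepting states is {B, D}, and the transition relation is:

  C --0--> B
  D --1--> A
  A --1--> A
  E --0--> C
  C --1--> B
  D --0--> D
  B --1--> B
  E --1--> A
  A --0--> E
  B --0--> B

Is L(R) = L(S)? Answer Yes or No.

No

The string 10 is accepted by R but rejected by S.
So L(R) ≠ L(S).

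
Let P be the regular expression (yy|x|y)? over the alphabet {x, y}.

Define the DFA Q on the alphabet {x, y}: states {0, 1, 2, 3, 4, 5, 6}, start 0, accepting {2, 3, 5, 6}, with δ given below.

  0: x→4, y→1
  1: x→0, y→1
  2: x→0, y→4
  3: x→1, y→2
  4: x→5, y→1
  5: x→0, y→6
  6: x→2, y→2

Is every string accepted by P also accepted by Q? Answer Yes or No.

No

The empty string ε is in L(P) but not in L(Q).
So L(P) ⊄ L(Q).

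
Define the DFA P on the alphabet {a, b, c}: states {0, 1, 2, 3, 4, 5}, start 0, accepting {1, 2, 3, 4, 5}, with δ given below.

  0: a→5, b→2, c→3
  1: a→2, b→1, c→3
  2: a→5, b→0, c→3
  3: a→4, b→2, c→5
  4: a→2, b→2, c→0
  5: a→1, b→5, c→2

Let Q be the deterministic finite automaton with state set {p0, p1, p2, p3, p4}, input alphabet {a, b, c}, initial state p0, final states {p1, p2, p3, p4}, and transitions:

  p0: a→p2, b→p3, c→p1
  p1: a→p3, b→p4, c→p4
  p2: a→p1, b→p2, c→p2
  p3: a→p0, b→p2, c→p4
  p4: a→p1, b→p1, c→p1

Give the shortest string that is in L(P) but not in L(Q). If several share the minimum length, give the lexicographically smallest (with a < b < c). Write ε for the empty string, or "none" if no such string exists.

ba

The string ba is accepted by P but not by Q.
No shorter string lies in the difference, and ba is the lexicographically first length-2 string in L(P) \ L(Q).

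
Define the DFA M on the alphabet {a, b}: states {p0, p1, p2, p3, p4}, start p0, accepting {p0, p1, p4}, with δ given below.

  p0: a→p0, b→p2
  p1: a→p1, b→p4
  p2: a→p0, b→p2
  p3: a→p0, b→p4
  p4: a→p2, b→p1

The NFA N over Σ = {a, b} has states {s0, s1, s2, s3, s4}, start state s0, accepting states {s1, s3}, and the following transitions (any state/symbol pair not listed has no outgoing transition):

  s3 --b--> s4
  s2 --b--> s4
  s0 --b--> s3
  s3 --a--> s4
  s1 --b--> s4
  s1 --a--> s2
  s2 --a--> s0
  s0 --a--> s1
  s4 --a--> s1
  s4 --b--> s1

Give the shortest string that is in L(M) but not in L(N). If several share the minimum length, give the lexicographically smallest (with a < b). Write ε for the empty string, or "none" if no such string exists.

The empty string ε is accepted by M but not by N.
Since ε is the unique shortest string, it is the required witness.

ε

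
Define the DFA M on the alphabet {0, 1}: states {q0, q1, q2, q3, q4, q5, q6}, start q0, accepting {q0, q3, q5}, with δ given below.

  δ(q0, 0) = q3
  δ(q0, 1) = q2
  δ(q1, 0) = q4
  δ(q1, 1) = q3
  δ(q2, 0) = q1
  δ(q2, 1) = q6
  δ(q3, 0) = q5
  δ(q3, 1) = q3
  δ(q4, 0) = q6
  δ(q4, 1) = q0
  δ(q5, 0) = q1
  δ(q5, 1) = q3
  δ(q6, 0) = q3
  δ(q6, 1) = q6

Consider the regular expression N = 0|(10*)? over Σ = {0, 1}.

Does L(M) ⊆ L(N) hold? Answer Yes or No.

The string 00 is in L(M) but not in L(N).
So L(M) ⊄ L(N).

No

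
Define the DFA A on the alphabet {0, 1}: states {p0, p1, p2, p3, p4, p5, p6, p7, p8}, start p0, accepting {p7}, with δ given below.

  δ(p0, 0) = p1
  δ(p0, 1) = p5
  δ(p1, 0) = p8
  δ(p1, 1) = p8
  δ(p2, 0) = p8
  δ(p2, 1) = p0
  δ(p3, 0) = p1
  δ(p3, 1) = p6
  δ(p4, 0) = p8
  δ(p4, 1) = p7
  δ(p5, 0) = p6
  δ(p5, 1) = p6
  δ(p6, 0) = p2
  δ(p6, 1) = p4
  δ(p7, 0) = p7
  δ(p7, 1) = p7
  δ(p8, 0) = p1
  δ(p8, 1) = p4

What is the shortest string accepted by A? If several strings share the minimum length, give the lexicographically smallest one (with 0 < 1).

A breadth-first search from p0 reaches an accepting state first via the path p0 → p1 → p8 → p4 → p7 on input 0011.
No string of length < 4 is accepted (BFS exhausts all shorter strings without reaching an accepting state), and 0011 is the lexicographically least accepting string of length 4.

0011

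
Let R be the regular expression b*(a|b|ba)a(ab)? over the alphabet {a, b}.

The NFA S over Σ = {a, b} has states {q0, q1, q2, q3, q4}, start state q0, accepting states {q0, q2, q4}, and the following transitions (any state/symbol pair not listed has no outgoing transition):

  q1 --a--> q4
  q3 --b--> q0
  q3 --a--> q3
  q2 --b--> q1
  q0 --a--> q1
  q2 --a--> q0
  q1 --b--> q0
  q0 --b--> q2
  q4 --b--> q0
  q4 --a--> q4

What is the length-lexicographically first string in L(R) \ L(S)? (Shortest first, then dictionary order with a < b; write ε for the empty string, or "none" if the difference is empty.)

The string baa is accepted by R but not by S.
No shorter string lies in the difference, and baa is the lexicographically first length-3 string in L(R) \ L(S).

baa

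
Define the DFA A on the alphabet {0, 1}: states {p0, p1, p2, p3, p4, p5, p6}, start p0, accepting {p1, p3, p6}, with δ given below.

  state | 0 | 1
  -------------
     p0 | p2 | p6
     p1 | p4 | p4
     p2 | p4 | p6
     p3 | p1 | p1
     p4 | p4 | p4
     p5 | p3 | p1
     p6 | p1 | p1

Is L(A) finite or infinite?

finite

The useful states (reachable from p0 and able to reach an accepting state) are {p0, p1, p2, p6}.
Restricted to these states the transition graph has no cycle, so every accepting path has bounded length and L is finite.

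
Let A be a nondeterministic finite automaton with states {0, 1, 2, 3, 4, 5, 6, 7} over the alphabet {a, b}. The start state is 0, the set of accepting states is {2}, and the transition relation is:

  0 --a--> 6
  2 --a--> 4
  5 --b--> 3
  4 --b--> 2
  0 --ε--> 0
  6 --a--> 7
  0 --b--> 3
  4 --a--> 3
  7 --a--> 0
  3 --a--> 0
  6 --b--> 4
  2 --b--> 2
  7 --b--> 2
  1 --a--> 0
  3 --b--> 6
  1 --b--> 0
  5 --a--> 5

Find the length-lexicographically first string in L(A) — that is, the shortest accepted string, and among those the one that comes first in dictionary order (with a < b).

A breadth-first search from 0 reaches an accepting state first via the path 0 → 6 → 7 → 2 on input aab.
No string of length < 3 is accepted (BFS exhausts all shorter strings without reaching an accepting state), and aab is the lexicographically least accepting string of length 3.

aab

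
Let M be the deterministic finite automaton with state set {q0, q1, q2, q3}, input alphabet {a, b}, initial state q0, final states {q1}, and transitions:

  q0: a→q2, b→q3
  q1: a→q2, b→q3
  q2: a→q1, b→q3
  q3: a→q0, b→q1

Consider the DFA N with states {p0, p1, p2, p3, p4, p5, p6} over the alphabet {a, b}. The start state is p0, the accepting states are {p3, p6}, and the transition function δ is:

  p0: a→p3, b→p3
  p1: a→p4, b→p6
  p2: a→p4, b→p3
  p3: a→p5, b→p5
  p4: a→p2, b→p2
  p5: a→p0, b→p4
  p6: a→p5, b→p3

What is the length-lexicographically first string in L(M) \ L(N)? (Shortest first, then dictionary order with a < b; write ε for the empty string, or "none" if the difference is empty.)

aa

The string aa is accepted by M but not by N.
No shorter string lies in the difference, and aa is the lexicographically first length-2 string in L(M) \ L(N).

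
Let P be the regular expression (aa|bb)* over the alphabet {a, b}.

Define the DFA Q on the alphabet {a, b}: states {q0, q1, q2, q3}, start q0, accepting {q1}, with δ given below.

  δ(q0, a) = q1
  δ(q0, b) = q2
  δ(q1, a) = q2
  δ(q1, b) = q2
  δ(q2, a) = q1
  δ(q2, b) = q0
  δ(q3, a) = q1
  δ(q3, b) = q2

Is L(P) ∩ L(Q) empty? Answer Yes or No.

Yes

Converting the expression P to a DFA (subset construction, then merging equivalent states) gives the minimal DFA with states {p0, p1, p2, p3}, start state p0, accepting states {p0} and transitions p0: a→p1, b→p2; p1: a→p0, b→p3; p2: a→p3, b→p0; p3: a→p3, b→p3.
Exploring the product automaton P × Q from the start pair (p0, q0), following both machines on each input symbol, reaches 8 state pairs: (p0, q0), (p1, q1), (p2, q2), (p0, q2), (p3, q2), (p3, q1), (p2, q0), (p3, q0).
P accepts in {p0} and Q accepts in {q1}; no reachable pair has both components accepting, so no string drives both machines to acceptance simultaneously and L(P) ∩ L(Q) = ∅.
So no string is accepted by both, and the intersection is empty.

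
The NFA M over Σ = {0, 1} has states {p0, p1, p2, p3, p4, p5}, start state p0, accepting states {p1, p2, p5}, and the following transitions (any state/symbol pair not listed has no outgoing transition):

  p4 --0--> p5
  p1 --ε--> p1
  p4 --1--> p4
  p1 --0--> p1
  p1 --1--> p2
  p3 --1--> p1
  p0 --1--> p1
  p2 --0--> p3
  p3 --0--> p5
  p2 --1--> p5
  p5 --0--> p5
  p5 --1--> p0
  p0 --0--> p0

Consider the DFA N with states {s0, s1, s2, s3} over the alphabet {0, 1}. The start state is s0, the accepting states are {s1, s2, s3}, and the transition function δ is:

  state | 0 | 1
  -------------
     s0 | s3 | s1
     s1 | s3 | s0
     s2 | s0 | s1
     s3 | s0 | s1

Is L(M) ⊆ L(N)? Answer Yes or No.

The string 11 is in L(M) but not in L(N).
So L(M) ⊄ L(N).

No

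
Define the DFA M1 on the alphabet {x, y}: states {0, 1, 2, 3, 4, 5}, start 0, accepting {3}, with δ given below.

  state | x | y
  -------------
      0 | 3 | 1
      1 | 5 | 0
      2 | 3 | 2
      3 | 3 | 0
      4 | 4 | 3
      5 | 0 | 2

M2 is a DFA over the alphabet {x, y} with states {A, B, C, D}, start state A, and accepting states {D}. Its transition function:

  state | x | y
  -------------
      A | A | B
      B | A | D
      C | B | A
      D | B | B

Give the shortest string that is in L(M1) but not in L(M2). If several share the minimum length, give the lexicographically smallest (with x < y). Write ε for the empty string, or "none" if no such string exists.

x

The string x is accepted by M1 but not by M2.
No shorter string lies in the difference, and x is the lexicographically first length-1 string in L(M1) \ L(M2).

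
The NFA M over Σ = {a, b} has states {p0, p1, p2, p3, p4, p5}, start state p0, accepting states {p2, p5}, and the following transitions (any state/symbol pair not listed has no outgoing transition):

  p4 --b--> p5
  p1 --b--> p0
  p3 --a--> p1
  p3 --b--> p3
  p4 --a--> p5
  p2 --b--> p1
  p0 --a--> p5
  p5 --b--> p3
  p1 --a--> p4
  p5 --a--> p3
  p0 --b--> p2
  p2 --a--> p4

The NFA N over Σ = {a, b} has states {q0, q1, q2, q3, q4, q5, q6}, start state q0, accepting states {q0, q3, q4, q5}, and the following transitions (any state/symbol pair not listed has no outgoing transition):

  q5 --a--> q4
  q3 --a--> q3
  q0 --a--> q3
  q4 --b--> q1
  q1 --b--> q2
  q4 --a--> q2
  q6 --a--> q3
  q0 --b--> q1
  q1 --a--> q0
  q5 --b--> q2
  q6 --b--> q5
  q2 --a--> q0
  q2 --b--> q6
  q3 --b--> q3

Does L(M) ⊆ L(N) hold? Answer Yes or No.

The string b is in L(M) but not in L(N).
So L(M) ⊄ L(N).

No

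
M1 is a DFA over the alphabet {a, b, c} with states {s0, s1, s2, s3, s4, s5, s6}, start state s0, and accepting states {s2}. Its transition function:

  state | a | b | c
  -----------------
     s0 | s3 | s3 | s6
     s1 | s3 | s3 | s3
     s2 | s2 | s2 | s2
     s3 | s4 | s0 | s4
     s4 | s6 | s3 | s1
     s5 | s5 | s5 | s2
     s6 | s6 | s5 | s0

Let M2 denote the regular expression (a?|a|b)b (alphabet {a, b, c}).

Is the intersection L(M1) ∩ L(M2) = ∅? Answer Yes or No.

Yes

Converting the expression M2 to a DFA (subset construction, then merging equivalent states) gives the minimal DFA with states {r0, r1, r2, r3, r4}, start state r0, accepting states {r2, r4} and transitions r0: a→r1, b→r2, c→r3; r1: a→r3, b→r4, c→r3; r2: a→r3, b→r4, c→r3; r3: a→r3, b→r3, c→r3; r4: a→r3, b→r3, c→r3.
Exploring the product automaton M1 × M2 from the start pair (s0, r0), following both machines on each input symbol, reaches 11 state pairs: (s0, r0), (s3, r1), (s3, r2), (s6, r3), (s4, r3), (s0, r4), (s5, r3), (s0, r3), (s3, r3), (s1, r3), (s2, r3).
M1 accepts in {s2} and M2 accepts in {r2, r4}; no reachable pair has both components accepting, so no string drives both machines to acceptance simultaneously and L(M1) ∩ L(M2) = ∅.
So no string is accepted by both, and the intersection is empty.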